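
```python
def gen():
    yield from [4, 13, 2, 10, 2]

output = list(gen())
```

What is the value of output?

Step 1: yield from delegates to the iterable, yielding each element.
Step 2: Collected values: [4, 13, 2, 10, 2].
Therefore output = [4, 13, 2, 10, 2].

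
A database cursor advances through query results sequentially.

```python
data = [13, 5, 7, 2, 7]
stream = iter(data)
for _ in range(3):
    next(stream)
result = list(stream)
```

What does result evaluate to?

Step 1: Create iterator over [13, 5, 7, 2, 7].
Step 2: Advance 3 positions (consuming [13, 5, 7]).
Step 3: list() collects remaining elements: [2, 7].
Therefore result = [2, 7].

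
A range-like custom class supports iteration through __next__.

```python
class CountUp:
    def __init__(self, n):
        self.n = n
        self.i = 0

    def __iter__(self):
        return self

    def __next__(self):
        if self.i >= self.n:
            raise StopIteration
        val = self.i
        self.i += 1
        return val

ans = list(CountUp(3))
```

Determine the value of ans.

Step 1: CountUp(3) creates an iterator counting 0 to 2.
Step 2: list() consumes all values: [0, 1, 2].
Therefore ans = [0, 1, 2].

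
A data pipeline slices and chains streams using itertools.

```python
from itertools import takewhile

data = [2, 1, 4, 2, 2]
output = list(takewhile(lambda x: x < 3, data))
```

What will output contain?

Step 1: takewhile stops at first element >= 3:
  2 < 3: take
  1 < 3: take
  4 >= 3: stop
Therefore output = [2, 1].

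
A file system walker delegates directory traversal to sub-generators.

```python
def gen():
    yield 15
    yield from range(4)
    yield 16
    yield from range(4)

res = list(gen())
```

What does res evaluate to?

Step 1: Trace yields in order:
  yield 15
  yield 0
  yield 1
  yield 2
  yield 3
  yield 16
  yield 0
  yield 1
  yield 2
  yield 3
Therefore res = [15, 0, 1, 2, 3, 16, 0, 1, 2, 3].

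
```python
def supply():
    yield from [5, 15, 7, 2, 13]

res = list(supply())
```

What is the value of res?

Step 1: yield from delegates to the iterable, yielding each element.
Step 2: Collected values: [5, 15, 7, 2, 13].
Therefore res = [5, 15, 7, 2, 13].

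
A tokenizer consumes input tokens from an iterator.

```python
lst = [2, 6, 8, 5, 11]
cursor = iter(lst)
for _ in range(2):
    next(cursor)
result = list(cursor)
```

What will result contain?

Step 1: Create iterator over [2, 6, 8, 5, 11].
Step 2: Advance 2 positions (consuming [2, 6]).
Step 3: list() collects remaining elements: [8, 5, 11].
Therefore result = [8, 5, 11].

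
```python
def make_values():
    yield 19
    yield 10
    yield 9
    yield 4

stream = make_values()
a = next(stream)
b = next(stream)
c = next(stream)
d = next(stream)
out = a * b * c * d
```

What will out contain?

Step 1: Create generator and consume all values:
  a = next(stream) = 19
  b = next(stream) = 10
  c = next(stream) = 9
  d = next(stream) = 4
Step 2: out = 19 * 10 * 9 * 4 = 6840.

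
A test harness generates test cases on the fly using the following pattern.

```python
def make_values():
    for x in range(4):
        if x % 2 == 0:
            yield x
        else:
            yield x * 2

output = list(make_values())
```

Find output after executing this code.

Step 1: For each x in range(4), yield x if even, else x*2:
  x=0 (even): yield 0
  x=1 (odd): yield 1*2 = 2
  x=2 (even): yield 2
  x=3 (odd): yield 3*2 = 6
Therefore output = [0, 2, 2, 6].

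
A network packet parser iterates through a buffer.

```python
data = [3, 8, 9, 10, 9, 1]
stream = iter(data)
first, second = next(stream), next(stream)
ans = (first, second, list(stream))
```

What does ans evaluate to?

Step 1: Create iterator over [3, 8, 9, 10, 9, 1].
Step 2: first = 3, second = 8.
Step 3: Remaining elements: [9, 10, 9, 1].
Therefore ans = (3, 8, [9, 10, 9, 1]).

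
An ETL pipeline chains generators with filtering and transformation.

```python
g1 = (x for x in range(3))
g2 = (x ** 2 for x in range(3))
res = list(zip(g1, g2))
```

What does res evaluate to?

Step 1: g1 produces [0, 1, 2].
Step 2: g2 produces [0, 1, 4].
Step 3: zip pairs them: [(0, 0), (1, 1), (2, 4)].
Therefore res = [(0, 0), (1, 1), (2, 4)].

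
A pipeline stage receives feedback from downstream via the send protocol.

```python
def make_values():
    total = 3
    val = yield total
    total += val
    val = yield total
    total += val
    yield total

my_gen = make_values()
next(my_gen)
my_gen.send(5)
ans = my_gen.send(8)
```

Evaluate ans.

Step 1: next() -> yield total=3.
Step 2: send(5) -> val=5, total = 3+5 = 8, yield 8.
Step 3: send(8) -> val=8, total = 8+8 = 16, yield 16.
Therefore ans = 16.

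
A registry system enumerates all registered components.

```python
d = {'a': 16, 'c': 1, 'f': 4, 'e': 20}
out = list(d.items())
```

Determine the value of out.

Step 1: d.items() returns (key, value) pairs in insertion order.
Therefore out = [('a', 16), ('c', 1), ('f', 4), ('e', 20)].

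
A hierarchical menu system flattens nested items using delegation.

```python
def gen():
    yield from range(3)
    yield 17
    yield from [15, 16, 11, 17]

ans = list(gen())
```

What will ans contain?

Step 1: Trace yields in order:
  yield 0
  yield 1
  yield 2
  yield 17
  yield 15
  yield 16
  yield 11
  yield 17
Therefore ans = [0, 1, 2, 17, 15, 16, 11, 17].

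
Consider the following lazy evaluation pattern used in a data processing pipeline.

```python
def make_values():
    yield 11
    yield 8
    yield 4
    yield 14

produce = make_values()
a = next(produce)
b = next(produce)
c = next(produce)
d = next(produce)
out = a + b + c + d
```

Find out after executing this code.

Step 1: Create generator and consume all values:
  a = next(produce) = 11
  b = next(produce) = 8
  c = next(produce) = 4
  d = next(produce) = 14
Step 2: out = 11 + 8 + 4 + 14 = 37.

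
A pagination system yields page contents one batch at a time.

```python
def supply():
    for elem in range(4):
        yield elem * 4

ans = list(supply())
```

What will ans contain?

Step 1: For each elem in range(4), yield elem * 4:
  elem=0: yield 0 * 4 = 0
  elem=1: yield 1 * 4 = 4
  elem=2: yield 2 * 4 = 8
  elem=3: yield 3 * 4 = 12
Therefore ans = [0, 4, 8, 12].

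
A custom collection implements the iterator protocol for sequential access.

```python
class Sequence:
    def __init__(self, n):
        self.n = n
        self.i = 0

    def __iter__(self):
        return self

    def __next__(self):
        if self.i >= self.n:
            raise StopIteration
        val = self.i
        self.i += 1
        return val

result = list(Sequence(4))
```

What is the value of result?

Step 1: Sequence(4) creates an iterator counting 0 to 3.
Step 2: list() consumes all values: [0, 1, 2, 3].
Therefore result = [0, 1, 2, 3].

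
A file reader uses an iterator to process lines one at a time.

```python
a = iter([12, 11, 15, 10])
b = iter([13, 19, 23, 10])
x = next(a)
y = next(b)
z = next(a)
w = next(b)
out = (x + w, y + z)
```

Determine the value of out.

Step 1: a iterates [12, 11, 15, 10], b iterates [13, 19, 23, 10].
Step 2: x = next(a) = 12, y = next(b) = 13.
Step 3: z = next(a) = 11, w = next(b) = 19.
Step 4: out = (12 + 19, 13 + 11) = (31, 24).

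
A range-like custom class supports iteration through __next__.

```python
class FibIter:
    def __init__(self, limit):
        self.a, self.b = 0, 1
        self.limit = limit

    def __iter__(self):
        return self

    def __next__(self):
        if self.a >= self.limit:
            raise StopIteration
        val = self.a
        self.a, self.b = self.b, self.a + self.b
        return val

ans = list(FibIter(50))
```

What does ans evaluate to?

Step 1: Fibonacci-like sequence (a=0, b=1) until >= 50:
  Yield 0, then a,b = 1,1
  Yield 1, then a,b = 1,2
  Yield 1, then a,b = 2,3
  Yield 2, then a,b = 3,5
  Yield 3, then a,b = 5,8
  Yield 5, then a,b = 8,13
  Yield 8, then a,b = 13,21
  Yield 13, then a,b = 21,34
  Yield 21, then a,b = 34,55
  Yield 34, then a,b = 55,89
Step 2: 55 >= 50, stop.
Therefore ans = [0, 1, 1, 2, 3, 5, 8, 13, 21, 34].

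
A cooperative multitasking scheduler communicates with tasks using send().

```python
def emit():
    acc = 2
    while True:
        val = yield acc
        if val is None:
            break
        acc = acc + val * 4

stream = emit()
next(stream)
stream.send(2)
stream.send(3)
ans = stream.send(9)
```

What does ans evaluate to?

Step 1: next() -> yield acc=2.
Step 2: send(2) -> val=2, acc = 2 + 2*4 = 10, yield 10.
Step 3: send(3) -> val=3, acc = 10 + 3*4 = 22, yield 22.
Step 4: send(9) -> val=9, acc = 22 + 9*4 = 58, yield 58.
Therefore ans = 58.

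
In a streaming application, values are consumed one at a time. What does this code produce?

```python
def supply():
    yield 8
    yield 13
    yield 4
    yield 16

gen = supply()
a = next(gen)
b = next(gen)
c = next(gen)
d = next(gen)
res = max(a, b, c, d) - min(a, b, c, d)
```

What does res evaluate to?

Step 1: Create generator and consume all values:
  a = next(gen) = 8
  b = next(gen) = 13
  c = next(gen) = 4
  d = next(gen) = 16
Step 2: max = 16, min = 4, res = 16 - 4 = 12.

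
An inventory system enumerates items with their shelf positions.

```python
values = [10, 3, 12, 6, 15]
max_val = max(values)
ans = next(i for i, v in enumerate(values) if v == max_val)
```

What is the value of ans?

Step 1: max([10, 3, 12, 6, 15]) = 15.
Step 2: Find first index where value == 15:
  Index 0: 10 != 15
  Index 1: 3 != 15
  Index 2: 12 != 15
  Index 3: 6 != 15
  Index 4: 15 == 15, found!
Therefore ans = 4.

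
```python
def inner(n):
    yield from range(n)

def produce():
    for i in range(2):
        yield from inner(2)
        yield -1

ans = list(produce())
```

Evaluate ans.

Step 1: For each i in range(2):
  i=0: yield from inner(2) -> [0, 1], then yield -1
  i=1: yield from inner(2) -> [0, 1], then yield -1
Therefore ans = [0, 1, -1, 0, 1, -1].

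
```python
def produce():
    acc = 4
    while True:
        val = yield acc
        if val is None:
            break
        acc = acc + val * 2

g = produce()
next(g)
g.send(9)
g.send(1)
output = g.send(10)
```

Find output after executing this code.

Step 1: next() -> yield acc=4.
Step 2: send(9) -> val=9, acc = 4 + 9*2 = 22, yield 22.
Step 3: send(1) -> val=1, acc = 22 + 1*2 = 24, yield 24.
Step 4: send(10) -> val=10, acc = 24 + 10*2 = 44, yield 44.
Therefore output = 44.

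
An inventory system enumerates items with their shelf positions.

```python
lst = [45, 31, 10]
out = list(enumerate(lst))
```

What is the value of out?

Step 1: enumerate pairs each element with its index:
  (0, 45)
  (1, 31)
  (2, 10)
Therefore out = [(0, 45), (1, 31), (2, 10)].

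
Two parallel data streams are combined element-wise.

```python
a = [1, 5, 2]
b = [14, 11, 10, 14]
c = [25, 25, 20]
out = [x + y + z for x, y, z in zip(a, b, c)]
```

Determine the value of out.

Step 1: zip three lists (truncates to shortest, len=3):
  1 + 14 + 25 = 40
  5 + 11 + 25 = 41
  2 + 10 + 20 = 32
Therefore out = [40, 41, 32].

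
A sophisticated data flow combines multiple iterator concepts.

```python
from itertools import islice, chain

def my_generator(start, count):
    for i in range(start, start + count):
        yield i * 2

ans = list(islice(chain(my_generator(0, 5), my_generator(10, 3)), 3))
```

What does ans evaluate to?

Step 1: my_generator(0, 5) yields [0, 2, 4, 6, 8].
Step 2: my_generator(10, 3) yields [20, 22, 24].
Step 3: chain concatenates: [0, 2, 4, 6, 8, 20, 22, 24].
Step 4: islice takes first 3: [0, 2, 4].
Therefore ans = [0, 2, 4].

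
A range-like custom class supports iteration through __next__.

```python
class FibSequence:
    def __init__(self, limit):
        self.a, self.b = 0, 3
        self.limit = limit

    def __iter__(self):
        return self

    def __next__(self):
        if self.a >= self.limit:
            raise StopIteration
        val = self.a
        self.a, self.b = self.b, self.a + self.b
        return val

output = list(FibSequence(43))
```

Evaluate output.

Step 1: Fibonacci-like sequence (a=0, b=3) until >= 43:
  Yield 0, then a,b = 3,3
  Yield 3, then a,b = 3,6
  Yield 3, then a,b = 6,9
  Yield 6, then a,b = 9,15
  Yield 9, then a,b = 15,24
  Yield 15, then a,b = 24,39
  Yield 24, then a,b = 39,63
  Yield 39, then a,b = 63,102
Step 2: 63 >= 43, stop.
Therefore output = [0, 3, 3, 6, 9, 15, 24, 39].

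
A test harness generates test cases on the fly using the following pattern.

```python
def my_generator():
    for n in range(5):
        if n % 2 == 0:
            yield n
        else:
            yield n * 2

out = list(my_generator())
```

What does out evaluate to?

Step 1: For each n in range(5), yield n if even, else n*2:
  n=0 (even): yield 0
  n=1 (odd): yield 1*2 = 2
  n=2 (even): yield 2
  n=3 (odd): yield 3*2 = 6
  n=4 (even): yield 4
Therefore out = [0, 2, 2, 6, 4].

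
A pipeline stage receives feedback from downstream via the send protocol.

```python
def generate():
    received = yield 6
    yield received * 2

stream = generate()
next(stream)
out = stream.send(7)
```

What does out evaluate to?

Step 1: next(stream) advances to first yield, producing 6.
Step 2: send(7) resumes, received = 7.
Step 3: yield received * 2 = 7 * 2 = 14.
Therefore out = 14.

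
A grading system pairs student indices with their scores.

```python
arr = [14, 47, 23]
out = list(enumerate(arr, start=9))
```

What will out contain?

Step 1: enumerate with start=9:
  (9, 14)
  (10, 47)
  (11, 23)
Therefore out = [(9, 14), (10, 47), (11, 23)].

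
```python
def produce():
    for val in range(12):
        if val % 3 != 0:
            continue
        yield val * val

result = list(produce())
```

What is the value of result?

Step 1: Only yield val**2 when val is divisible by 3:
  val=0: 0 % 3 == 0, yield 0**2 = 0
  val=3: 3 % 3 == 0, yield 3**2 = 9
  val=6: 6 % 3 == 0, yield 6**2 = 36
  val=9: 9 % 3 == 0, yield 9**2 = 81
Therefore result = [0, 9, 36, 81].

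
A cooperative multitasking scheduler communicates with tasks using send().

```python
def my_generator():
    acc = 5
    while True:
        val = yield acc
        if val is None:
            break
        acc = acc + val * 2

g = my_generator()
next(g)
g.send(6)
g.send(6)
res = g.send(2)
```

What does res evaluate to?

Step 1: next() -> yield acc=5.
Step 2: send(6) -> val=6, acc = 5 + 6*2 = 17, yield 17.
Step 3: send(6) -> val=6, acc = 17 + 6*2 = 29, yield 29.
Step 4: send(2) -> val=2, acc = 29 + 2*2 = 33, yield 33.
Therefore res = 33.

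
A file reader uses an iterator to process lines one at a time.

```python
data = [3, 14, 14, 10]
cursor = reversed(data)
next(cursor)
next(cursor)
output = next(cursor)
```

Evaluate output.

Step 1: reversed([3, 14, 14, 10]) gives iterator: [10, 14, 14, 3].
Step 2: First next() = 10, second next() = 14.
Step 3: Third next() = 14.
Therefore output = 14.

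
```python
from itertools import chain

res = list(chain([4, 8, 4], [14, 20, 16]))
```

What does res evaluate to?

Step 1: chain() concatenates iterables: [4, 8, 4] + [14, 20, 16].
Therefore res = [4, 8, 4, 14, 20, 16].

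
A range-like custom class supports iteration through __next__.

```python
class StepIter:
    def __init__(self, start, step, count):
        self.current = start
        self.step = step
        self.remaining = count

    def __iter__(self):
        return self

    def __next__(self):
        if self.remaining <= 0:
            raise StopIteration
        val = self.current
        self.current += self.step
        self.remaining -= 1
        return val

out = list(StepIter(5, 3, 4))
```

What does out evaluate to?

Step 1: StepIter starts at 5, increments by 3, for 4 steps:
  Yield 5, then current += 3
  Yield 8, then current += 3
  Yield 11, then current += 3
  Yield 14, then current += 3
Therefore out = [5, 8, 11, 14].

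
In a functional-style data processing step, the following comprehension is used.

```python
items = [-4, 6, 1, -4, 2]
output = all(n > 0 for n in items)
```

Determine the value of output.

Step 1: Check n > 0 for each element in [-4, 6, 1, -4, 2]:
  -4 > 0: False
  6 > 0: True
  1 > 0: True
  -4 > 0: False
  2 > 0: True
Step 2: all() returns False.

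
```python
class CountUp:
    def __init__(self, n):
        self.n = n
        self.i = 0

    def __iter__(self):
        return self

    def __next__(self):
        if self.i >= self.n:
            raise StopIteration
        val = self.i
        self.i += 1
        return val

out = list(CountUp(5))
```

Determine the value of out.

Step 1: CountUp(5) creates an iterator counting 0 to 4.
Step 2: list() consumes all values: [0, 1, 2, 3, 4].
Therefore out = [0, 1, 2, 3, 4].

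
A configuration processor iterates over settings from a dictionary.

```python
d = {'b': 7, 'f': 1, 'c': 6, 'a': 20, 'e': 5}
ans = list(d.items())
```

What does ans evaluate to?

Step 1: d.items() returns (key, value) pairs in insertion order.
Therefore ans = [('b', 7), ('f', 1), ('c', 6), ('a', 20), ('e', 5)].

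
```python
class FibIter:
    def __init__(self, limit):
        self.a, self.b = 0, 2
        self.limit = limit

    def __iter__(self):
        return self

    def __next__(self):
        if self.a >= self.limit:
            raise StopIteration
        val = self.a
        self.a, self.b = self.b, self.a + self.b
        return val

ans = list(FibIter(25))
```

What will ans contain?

Step 1: Fibonacci-like sequence (a=0, b=2) until >= 25:
  Yield 0, then a,b = 2,2
  Yield 2, then a,b = 2,4
  Yield 2, then a,b = 4,6
  Yield 4, then a,b = 6,10
  Yield 6, then a,b = 10,16
  Yield 10, then a,b = 16,26
  Yield 16, then a,b = 26,42
Step 2: 26 >= 25, stop.
Therefore ans = [0, 2, 2, 4, 6, 10, 16].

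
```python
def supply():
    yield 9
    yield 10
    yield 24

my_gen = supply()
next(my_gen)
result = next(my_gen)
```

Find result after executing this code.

Step 1: supply() creates a generator.
Step 2: next(my_gen) yields 9 (consumed and discarded).
Step 3: next(my_gen) yields 10, assigned to result.
Therefore result = 10.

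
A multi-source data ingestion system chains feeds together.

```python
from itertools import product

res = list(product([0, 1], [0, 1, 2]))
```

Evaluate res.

Step 1: product([0, 1], [0, 1, 2]) gives all pairs:
  (0, 0)
  (0, 1)
  (0, 2)
  (1, 0)
  (1, 1)
  (1, 2)
Therefore res = [(0, 0), (0, 1), (0, 2), (1, 0), (1, 1), (1, 2)].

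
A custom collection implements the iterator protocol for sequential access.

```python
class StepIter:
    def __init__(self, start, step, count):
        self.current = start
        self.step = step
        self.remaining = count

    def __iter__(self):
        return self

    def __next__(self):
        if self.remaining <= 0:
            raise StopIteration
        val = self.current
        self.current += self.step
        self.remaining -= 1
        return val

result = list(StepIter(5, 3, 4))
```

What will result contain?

Step 1: StepIter starts at 5, increments by 3, for 4 steps:
  Yield 5, then current += 3
  Yield 8, then current += 3
  Yield 11, then current += 3
  Yield 14, then current += 3
Therefore result = [5, 8, 11, 14].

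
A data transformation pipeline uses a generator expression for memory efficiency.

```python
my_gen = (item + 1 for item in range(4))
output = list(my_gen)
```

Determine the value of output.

Step 1: For each item in range(4), compute item+1:
  item=0: 0+1 = 1
  item=1: 1+1 = 2
  item=2: 2+1 = 3
  item=3: 3+1 = 4
Therefore output = [1, 2, 3, 4].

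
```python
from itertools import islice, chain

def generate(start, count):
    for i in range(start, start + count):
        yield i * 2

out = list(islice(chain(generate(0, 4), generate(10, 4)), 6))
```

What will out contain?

Step 1: generate(0, 4) yields [0, 2, 4, 6].
Step 2: generate(10, 4) yields [20, 22, 24, 26].
Step 3: chain concatenates: [0, 2, 4, 6, 20, 22, 24, 26].
Step 4: islice takes first 6: [0, 2, 4, 6, 20, 22].
Therefore out = [0, 2, 4, 6, 20, 22].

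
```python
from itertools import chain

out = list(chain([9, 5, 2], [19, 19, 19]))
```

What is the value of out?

Step 1: chain() concatenates iterables: [9, 5, 2] + [19, 19, 19].
Therefore out = [9, 5, 2, 19, 19, 19].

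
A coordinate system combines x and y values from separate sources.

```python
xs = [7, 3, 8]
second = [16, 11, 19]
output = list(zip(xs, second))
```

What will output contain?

Step 1: zip pairs elements at same index:
  Index 0: (7, 16)
  Index 1: (3, 11)
  Index 2: (8, 19)
Therefore output = [(7, 16), (3, 11), (8, 19)].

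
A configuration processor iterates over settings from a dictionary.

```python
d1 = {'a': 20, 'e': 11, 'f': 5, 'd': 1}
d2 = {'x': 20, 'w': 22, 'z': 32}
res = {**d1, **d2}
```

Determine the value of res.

Step 1: Merge d1 and d2 (d2 values override on key conflicts).
Step 2: d1 has keys ['a', 'e', 'f', 'd'], d2 has keys ['x', 'w', 'z'].
Therefore res = {'a': 20, 'e': 11, 'f': 5, 'd': 1, 'x': 20, 'w': 22, 'z': 32}.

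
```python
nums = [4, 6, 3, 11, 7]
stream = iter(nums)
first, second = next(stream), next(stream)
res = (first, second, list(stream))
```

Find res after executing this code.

Step 1: Create iterator over [4, 6, 3, 11, 7].
Step 2: first = 4, second = 6.
Step 3: Remaining elements: [3, 11, 7].
Therefore res = (4, 6, [3, 11, 7]).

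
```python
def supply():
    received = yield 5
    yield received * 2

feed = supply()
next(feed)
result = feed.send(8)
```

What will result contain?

Step 1: next(feed) advances to first yield, producing 5.
Step 2: send(8) resumes, received = 8.
Step 3: yield received * 2 = 8 * 2 = 16.
Therefore result = 16.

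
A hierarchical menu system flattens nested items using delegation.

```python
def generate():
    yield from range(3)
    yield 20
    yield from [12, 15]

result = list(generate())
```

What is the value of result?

Step 1: Trace yields in order:
  yield 0
  yield 1
  yield 2
  yield 20
  yield 12
  yield 15
Therefore result = [0, 1, 2, 20, 12, 15].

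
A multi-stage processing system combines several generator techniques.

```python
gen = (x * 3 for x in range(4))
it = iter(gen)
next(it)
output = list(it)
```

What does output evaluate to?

Step 1: Generator produces [0, 3, 6, 9].
Step 2: next(it) consumes first element (0).
Step 3: list(it) collects remaining: [3, 6, 9].
Therefore output = [3, 6, 9].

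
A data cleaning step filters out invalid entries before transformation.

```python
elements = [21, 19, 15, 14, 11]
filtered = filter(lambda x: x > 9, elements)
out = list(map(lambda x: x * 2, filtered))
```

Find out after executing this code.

Step 1: Filter elements for elements > 9:
  21: kept
  19: kept
  15: kept
  14: kept
  11: kept
Step 2: Map x * 2 on filtered [21, 19, 15, 14, 11]:
  21 -> 42
  19 -> 38
  15 -> 30
  14 -> 28
  11 -> 22
Therefore out = [42, 38, 30, 28, 22].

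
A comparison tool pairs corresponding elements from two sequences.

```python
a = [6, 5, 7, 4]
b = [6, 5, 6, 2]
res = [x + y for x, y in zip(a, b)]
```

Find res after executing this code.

Step 1: Add corresponding elements:
  6 + 6 = 12
  5 + 5 = 10
  7 + 6 = 13
  4 + 2 = 6
Therefore res = [12, 10, 13, 6].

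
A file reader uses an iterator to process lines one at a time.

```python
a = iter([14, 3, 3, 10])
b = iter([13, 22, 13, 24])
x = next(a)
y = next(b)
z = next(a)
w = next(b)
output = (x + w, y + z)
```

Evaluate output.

Step 1: a iterates [14, 3, 3, 10], b iterates [13, 22, 13, 24].
Step 2: x = next(a) = 14, y = next(b) = 13.
Step 3: z = next(a) = 3, w = next(b) = 22.
Step 4: output = (14 + 22, 13 + 3) = (36, 16).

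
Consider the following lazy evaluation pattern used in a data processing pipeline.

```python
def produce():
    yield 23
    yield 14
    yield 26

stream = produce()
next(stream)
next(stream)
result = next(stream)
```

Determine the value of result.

Step 1: produce() creates a generator.
Step 2: next(stream) yields 23 (consumed and discarded).
Step 3: next(stream) yields 14 (consumed and discarded).
Step 4: next(stream) yields 26, assigned to result.
Therefore result = 26.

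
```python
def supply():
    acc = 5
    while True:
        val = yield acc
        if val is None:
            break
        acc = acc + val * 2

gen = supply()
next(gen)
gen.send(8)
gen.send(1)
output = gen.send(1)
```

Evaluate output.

Step 1: next() -> yield acc=5.
Step 2: send(8) -> val=8, acc = 5 + 8*2 = 21, yield 21.
Step 3: send(1) -> val=1, acc = 21 + 1*2 = 23, yield 23.
Step 4: send(1) -> val=1, acc = 23 + 1*2 = 25, yield 25.
Therefore output = 25.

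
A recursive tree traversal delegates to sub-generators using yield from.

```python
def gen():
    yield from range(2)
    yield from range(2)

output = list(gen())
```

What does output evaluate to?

Step 1: Trace yields in order:
  yield 0
  yield 1
  yield 0
  yield 1
Therefore output = [0, 1, 0, 1].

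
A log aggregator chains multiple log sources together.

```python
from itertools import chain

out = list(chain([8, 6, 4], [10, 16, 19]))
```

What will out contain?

Step 1: chain() concatenates iterables: [8, 6, 4] + [10, 16, 19].
Therefore out = [8, 6, 4, 10, 16, 19].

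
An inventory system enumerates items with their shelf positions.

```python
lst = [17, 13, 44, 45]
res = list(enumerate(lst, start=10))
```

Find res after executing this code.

Step 1: enumerate with start=10:
  (10, 17)
  (11, 13)
  (12, 44)
  (13, 45)
Therefore res = [(10, 17), (11, 13), (12, 44), (13, 45)].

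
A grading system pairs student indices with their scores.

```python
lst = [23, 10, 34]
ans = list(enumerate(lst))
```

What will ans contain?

Step 1: enumerate pairs each element with its index:
  (0, 23)
  (1, 10)
  (2, 34)
Therefore ans = [(0, 23), (1, 10), (2, 34)].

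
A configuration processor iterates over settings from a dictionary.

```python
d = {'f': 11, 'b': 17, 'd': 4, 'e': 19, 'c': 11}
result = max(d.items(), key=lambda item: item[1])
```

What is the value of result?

Step 1: Find item with maximum value:
  ('f', 11)
  ('b', 17)
  ('d', 4)
  ('e', 19)
  ('c', 11)
Step 2: Maximum value is 19 at key 'e'.
Therefore result = ('e', 19).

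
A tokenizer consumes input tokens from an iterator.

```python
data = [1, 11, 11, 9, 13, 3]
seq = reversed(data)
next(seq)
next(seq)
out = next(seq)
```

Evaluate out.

Step 1: reversed([1, 11, 11, 9, 13, 3]) gives iterator: [3, 13, 9, 11, 11, 1].
Step 2: First next() = 3, second next() = 13.
Step 3: Third next() = 9.
Therefore out = 9.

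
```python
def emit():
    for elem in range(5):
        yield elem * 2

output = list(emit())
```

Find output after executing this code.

Step 1: For each elem in range(5), yield elem * 2:
  elem=0: yield 0 * 2 = 0
  elem=1: yield 1 * 2 = 2
  elem=2: yield 2 * 2 = 4
  elem=3: yield 3 * 2 = 6
  elem=4: yield 4 * 2 = 8
Therefore output = [0, 2, 4, 6, 8].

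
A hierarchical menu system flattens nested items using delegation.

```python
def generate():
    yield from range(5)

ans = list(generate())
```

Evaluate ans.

Step 1: yield from delegates to the iterable, yielding each element.
Step 2: Collected values: [0, 1, 2, 3, 4].
Therefore ans = [0, 1, 2, 3, 4].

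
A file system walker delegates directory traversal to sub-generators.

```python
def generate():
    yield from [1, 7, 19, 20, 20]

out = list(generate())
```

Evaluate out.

Step 1: yield from delegates to the iterable, yielding each element.
Step 2: Collected values: [1, 7, 19, 20, 20].
Therefore out = [1, 7, 19, 20, 20].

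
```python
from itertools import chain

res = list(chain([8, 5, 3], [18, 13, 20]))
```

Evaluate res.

Step 1: chain() concatenates iterables: [8, 5, 3] + [18, 13, 20].
Therefore res = [8, 5, 3, 18, 13, 20].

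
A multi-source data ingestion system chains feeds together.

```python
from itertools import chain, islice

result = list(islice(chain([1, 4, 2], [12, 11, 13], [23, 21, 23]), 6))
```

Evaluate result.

Step 1: chain([1, 4, 2], [12, 11, 13], [23, 21, 23]) = [1, 4, 2, 12, 11, 13, 23, 21, 23].
Step 2: islice takes first 6 elements: [1, 4, 2, 12, 11, 13].
Therefore result = [1, 4, 2, 12, 11, 13].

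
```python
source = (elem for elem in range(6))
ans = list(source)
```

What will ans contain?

Step 1: Generator expression iterates range(6): [0, 1, 2, 3, 4, 5].
Step 2: list() collects all values.
Therefore ans = [0, 1, 2, 3, 4, 5].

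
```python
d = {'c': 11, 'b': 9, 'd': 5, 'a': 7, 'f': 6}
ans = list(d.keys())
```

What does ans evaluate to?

Step 1: d.keys() returns the dictionary keys in insertion order.
Therefore ans = ['c', 'b', 'd', 'a', 'f'].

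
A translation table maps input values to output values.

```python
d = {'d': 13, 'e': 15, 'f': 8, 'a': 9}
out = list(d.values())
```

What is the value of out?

Step 1: d.values() returns the dictionary values in insertion order.
Therefore out = [13, 15, 8, 9].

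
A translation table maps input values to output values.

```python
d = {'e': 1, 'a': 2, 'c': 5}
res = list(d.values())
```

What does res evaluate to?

Step 1: d.values() returns the dictionary values in insertion order.
Therefore res = [1, 2, 5].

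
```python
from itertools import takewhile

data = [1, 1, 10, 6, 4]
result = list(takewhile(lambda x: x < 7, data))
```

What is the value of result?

Step 1: takewhile stops at first element >= 7:
  1 < 7: take
  1 < 7: take
  10 >= 7: stop
Therefore result = [1, 1].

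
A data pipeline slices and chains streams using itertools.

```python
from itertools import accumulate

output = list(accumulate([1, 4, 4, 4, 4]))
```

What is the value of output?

Step 1: accumulate computes running sums:
  + 1 = 1
  + 4 = 5
  + 4 = 9
  + 4 = 13
  + 4 = 17
Therefore output = [1, 5, 9, 13, 17].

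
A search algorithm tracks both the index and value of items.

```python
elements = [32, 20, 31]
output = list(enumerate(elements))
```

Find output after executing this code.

Step 1: enumerate pairs each element with its index:
  (0, 32)
  (1, 20)
  (2, 31)
Therefore output = [(0, 32), (1, 20), (2, 31)].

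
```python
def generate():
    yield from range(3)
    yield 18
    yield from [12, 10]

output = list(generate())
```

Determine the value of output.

Step 1: Trace yields in order:
  yield 0
  yield 1
  yield 2
  yield 18
  yield 12
  yield 10
Therefore output = [0, 1, 2, 18, 12, 10].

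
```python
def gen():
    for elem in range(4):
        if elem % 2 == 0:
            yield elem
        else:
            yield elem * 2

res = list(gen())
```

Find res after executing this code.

Step 1: For each elem in range(4), yield elem if even, else elem*2:
  elem=0 (even): yield 0
  elem=1 (odd): yield 1*2 = 2
  elem=2 (even): yield 2
  elem=3 (odd): yield 3*2 = 6
Therefore res = [0, 2, 2, 6].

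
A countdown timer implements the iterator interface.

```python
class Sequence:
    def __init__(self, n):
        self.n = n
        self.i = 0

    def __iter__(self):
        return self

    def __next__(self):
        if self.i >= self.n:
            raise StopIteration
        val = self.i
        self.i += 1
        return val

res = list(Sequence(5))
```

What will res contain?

Step 1: Sequence(5) creates an iterator counting 0 to 4.
Step 2: list() consumes all values: [0, 1, 2, 3, 4].
Therefore res = [0, 1, 2, 3, 4].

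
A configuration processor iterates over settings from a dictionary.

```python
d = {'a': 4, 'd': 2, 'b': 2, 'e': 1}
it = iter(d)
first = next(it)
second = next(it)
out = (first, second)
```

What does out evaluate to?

Step 1: iter(d) iterates over keys: ['a', 'd', 'b', 'e'].
Step 2: first = next(it) = 'a', second = next(it) = 'd'.
Therefore out = ('a', 'd').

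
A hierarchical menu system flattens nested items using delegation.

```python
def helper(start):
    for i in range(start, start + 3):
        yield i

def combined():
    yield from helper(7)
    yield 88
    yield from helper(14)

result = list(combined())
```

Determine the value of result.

Step 1: combined() delegates to helper(7):
  yield 7
  yield 8
  yield 9
Step 2: yield 88
Step 3: Delegates to helper(14):
  yield 14
  yield 15
  yield 16
Therefore result = [7, 8, 9, 88, 14, 15, 16].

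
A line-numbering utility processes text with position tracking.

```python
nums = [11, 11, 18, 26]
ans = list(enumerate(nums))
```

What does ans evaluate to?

Step 1: enumerate pairs each element with its index:
  (0, 11)
  (1, 11)
  (2, 18)
  (3, 26)
Therefore ans = [(0, 11), (1, 11), (2, 18), (3, 26)].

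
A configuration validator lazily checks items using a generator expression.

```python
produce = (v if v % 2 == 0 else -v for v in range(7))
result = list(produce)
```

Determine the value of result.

Step 1: For each v in range(7), yield v if even, else -v:
  v=0: even, yield 0
  v=1: odd, yield -1
  v=2: even, yield 2
  v=3: odd, yield -3
  v=4: even, yield 4
  v=5: odd, yield -5
  v=6: even, yield 6
Therefore result = [0, -1, 2, -3, 4, -5, 6].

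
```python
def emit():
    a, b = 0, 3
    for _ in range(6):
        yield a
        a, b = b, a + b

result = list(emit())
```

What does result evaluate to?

Step 1: Fibonacci-like sequence starting with a=0, b=3:
  Iteration 1: yield a=0, then a,b = 3,3
  Iteration 2: yield a=3, then a,b = 3,6
  Iteration 3: yield a=3, then a,b = 6,9
  Iteration 4: yield a=6, then a,b = 9,15
  Iteration 5: yield a=9, then a,b = 15,24
  Iteration 6: yield a=15, then a,b = 24,39
Therefore result = [0, 3, 3, 6, 9, 15].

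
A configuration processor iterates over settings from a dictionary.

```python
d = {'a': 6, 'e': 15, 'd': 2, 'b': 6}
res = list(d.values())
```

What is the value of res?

Step 1: d.values() returns the dictionary values in insertion order.
Therefore res = [6, 15, 2, 6].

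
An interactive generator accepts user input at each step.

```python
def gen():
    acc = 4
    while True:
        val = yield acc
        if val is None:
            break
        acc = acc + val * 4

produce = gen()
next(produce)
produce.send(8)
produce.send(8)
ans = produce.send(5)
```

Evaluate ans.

Step 1: next() -> yield acc=4.
Step 2: send(8) -> val=8, acc = 4 + 8*4 = 36, yield 36.
Step 3: send(8) -> val=8, acc = 36 + 8*4 = 68, yield 68.
Step 4: send(5) -> val=5, acc = 68 + 5*4 = 88, yield 88.
Therefore ans = 88.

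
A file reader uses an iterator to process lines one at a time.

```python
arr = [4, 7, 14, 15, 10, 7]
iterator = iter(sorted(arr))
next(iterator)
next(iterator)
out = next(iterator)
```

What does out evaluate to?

Step 1: sorted([4, 7, 14, 15, 10, 7]) = [4, 7, 7, 10, 14, 15].
Step 2: Create iterator and skip 2 elements.
Step 3: next() returns 7.
Therefore out = 7.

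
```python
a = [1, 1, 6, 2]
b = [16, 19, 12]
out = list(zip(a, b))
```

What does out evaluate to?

Step 1: zip stops at shortest (len(a)=4, len(b)=3):
  Index 0: (1, 16)
  Index 1: (1, 19)
  Index 2: (6, 12)
Step 2: Last element of a (2) has no pair, dropped.
Therefore out = [(1, 16), (1, 19), (6, 12)].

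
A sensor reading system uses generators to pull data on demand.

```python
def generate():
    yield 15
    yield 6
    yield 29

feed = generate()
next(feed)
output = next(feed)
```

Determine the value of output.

Step 1: generate() creates a generator.
Step 2: next(feed) yields 15 (consumed and discarded).
Step 3: next(feed) yields 6, assigned to output.
Therefore output = 6.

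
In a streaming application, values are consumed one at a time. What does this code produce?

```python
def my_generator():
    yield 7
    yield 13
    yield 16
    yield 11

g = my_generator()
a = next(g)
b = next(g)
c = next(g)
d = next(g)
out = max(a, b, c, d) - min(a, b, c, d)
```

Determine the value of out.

Step 1: Create generator and consume all values:
  a = next(g) = 7
  b = next(g) = 13
  c = next(g) = 16
  d = next(g) = 11
Step 2: max = 16, min = 7, out = 16 - 7 = 9.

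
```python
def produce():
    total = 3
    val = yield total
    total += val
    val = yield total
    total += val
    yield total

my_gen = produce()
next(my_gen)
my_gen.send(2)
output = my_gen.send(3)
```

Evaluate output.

Step 1: next() -> yield total=3.
Step 2: send(2) -> val=2, total = 3+2 = 5, yield 5.
Step 3: send(3) -> val=3, total = 5+3 = 8, yield 8.
Therefore output = 8.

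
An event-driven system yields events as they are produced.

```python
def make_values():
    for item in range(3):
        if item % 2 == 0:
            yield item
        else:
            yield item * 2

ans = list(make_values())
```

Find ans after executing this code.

Step 1: For each item in range(3), yield item if even, else item*2:
  item=0 (even): yield 0
  item=1 (odd): yield 1*2 = 2
  item=2 (even): yield 2
Therefore ans = [0, 2, 2].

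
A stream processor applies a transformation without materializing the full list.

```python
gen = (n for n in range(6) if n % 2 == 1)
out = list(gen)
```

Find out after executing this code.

Step 1: Filter range(6) keeping only odd values:
  n=0: even, excluded
  n=1: odd, included
  n=2: even, excluded
  n=3: odd, included
  n=4: even, excluded
  n=5: odd, included
Therefore out = [1, 3, 5].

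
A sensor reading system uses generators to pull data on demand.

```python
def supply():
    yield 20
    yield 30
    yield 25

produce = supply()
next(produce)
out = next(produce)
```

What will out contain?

Step 1: supply() creates a generator.
Step 2: next(produce) yields 20 (consumed and discarded).
Step 3: next(produce) yields 30, assigned to out.
Therefore out = 30.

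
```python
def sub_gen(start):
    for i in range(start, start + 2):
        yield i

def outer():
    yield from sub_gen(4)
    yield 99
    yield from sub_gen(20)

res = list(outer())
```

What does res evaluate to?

Step 1: outer() delegates to sub_gen(4):
  yield 4
  yield 5
Step 2: yield 99
Step 3: Delegates to sub_gen(20):
  yield 20
  yield 21
Therefore res = [4, 5, 99, 20, 21].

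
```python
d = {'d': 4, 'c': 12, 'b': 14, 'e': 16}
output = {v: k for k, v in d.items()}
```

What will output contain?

Step 1: Invert dict (swap keys and values):
  'd': 4 -> 4: 'd'
  'c': 12 -> 12: 'c'
  'b': 14 -> 14: 'b'
  'e': 16 -> 16: 'e'
Therefore output = {4: 'd', 12: 'c', 14: 'b', 16: 'e'}.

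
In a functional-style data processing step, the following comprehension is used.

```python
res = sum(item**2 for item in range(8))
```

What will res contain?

Step 1: Compute item**2 for each item in range(8):
  item=0: 0**2 = 0
  item=1: 1**2 = 1
  item=2: 2**2 = 4
  item=3: 3**2 = 9
  item=4: 4**2 = 16
  item=5: 5**2 = 25
  item=6: 6**2 = 36
  item=7: 7**2 = 49
Step 2: sum = 0 + 1 + 4 + 9 + 16 + 25 + 36 + 49 = 140.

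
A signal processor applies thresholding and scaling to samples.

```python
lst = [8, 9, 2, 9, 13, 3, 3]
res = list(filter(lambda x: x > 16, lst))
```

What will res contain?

Step 1: Filter elements > 16:
  8: removed
  9: removed
  2: removed
  9: removed
  13: removed
  3: removed
  3: removed
Therefore res = [].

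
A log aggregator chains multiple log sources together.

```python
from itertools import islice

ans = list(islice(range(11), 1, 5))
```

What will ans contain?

Step 1: islice(range(11), 1, 5) takes elements at indices [1, 5).
Step 2: Elements: [1, 2, 3, 4].
Therefore ans = [1, 2, 3, 4].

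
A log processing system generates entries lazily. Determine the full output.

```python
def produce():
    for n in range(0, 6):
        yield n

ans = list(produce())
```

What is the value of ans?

Step 1: The generator yields each value from range(0, 6).
Step 2: list() consumes all yields: [0, 1, 2, 3, 4, 5].
Therefore ans = [0, 1, 2, 3, 4, 5].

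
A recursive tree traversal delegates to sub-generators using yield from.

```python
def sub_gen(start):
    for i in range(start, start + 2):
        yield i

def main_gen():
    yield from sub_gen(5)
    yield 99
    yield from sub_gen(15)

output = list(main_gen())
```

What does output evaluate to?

Step 1: main_gen() delegates to sub_gen(5):
  yield 5
  yield 6
Step 2: yield 99
Step 3: Delegates to sub_gen(15):
  yield 15
  yield 16
Therefore output = [5, 6, 99, 15, 16].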